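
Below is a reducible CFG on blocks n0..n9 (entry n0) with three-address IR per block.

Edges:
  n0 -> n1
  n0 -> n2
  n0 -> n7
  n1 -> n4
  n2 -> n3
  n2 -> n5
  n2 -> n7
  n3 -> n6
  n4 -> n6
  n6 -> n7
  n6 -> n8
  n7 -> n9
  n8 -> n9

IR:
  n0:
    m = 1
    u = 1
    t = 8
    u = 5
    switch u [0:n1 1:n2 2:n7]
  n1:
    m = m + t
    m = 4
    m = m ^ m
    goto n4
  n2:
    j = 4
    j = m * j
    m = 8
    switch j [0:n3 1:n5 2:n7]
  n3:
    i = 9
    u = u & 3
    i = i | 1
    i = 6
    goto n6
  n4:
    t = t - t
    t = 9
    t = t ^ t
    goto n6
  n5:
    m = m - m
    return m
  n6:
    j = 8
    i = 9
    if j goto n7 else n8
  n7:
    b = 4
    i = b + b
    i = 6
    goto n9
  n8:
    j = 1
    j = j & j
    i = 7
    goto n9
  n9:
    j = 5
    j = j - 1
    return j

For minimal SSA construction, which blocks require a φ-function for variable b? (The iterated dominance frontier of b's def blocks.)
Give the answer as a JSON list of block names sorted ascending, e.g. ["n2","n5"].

Answer: ["n9"]

Analysis:
idom tree: n1←n0 n2←n0 n3←n2 n4←n1 n5←n2 n6←n0 n7←n0 n8←n6 n9←n0
Join-block Dom:
  n6: preds {n3,n4}: {n0,n2,n3} ∩ {n0,n1,n4} = {n0}; idom=n0
  n7: preds {n0,n2,n6}: {n0} ∩ {n0,n2} ∩ {n0,n6} = {n0}; idom=n0
  n9: preds {n7,n8}: {n0,n7} ∩ {n0,n6,n8} = {n0}; idom=n0

DF derivation:
  n6←n3: walk n3→n2 to n0
  n6←n4: walk n4→n1 to n0
  n7←n0: walk · to n0
  n7←n2: walk n2 to n0
  n7←n6: walk n6 to n0
  n9←n7: walk n7 to n0
  n9←n8: walk n8→n6 to n0
  n0 → ∅
  n1 → {n6}
  n2 → {n6,n7}
  n3 → {n6}
  n4 → {n6}
  n5 → ∅
  n6 → {n7,n9}
  n7 → {n9}
  n8 → {n9}
  n9 → ∅

φ for b: defs {n7}
  DF⁺ = {n9}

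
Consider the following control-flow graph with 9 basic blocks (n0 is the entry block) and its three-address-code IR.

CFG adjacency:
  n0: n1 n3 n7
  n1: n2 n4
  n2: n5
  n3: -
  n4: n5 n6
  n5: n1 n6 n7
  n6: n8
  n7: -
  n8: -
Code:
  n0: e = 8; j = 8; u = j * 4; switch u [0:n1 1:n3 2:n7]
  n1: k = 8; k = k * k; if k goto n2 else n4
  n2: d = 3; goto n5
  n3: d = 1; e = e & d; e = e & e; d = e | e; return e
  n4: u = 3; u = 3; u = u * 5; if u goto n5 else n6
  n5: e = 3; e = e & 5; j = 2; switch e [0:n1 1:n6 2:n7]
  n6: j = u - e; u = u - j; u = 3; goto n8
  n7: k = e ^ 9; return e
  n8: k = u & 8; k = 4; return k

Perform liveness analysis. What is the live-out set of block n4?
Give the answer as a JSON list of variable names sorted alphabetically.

Answer: ["e", "u"]

Working:
Per-block:
  n0: {e,j,u} / ∅
  n1: {k} / ∅
  n2: {d} / ∅
  n3: {d,e} / {e}
  n4: {u} / ∅
  n5: {e,j} / ∅
  n6: {j,u} / {e,u}
  n7: {k} / {e}
  n8: {k} / {u}

Live sets:
  live n0: ∅→{e,u}
  live n1: {e,u}→{e,u}
  live n2: {u}→{u}
  live n3: {e}→∅
  live n4: {e}→{e,u}
  live n5: {u}→{e,u}
  live n6: {e,u}→{u}
  live n7: {e}→∅
  live n8: {u}→∅

live-out(n4) = ["e", "u"]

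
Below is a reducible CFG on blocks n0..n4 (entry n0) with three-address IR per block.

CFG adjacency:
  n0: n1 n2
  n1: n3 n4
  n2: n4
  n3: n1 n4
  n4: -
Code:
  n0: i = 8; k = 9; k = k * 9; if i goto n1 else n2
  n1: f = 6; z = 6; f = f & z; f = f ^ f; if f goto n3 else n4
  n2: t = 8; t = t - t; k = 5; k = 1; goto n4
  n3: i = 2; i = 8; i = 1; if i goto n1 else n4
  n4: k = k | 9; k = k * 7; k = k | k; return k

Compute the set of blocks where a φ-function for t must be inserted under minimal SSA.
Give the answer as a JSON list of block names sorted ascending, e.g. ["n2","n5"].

Answer: ["n4"]

Derivation:
idom tree: n1←n0 n2←n0 n3←n1 n4←n0
Join-block Dom:
  n1: preds {n0,n3}: {n0} ∩ {n0,n1,n3} = {n0}; idom=n0
  n4: preds {n1,n2,n3}: {n0,n1} ∩ {n0,n2} ∩ {n0,n1,n3} = {n0}; idom=n0

DF walk-up:
  join n1 pred n0: · stop@n0
  join n1 pred n3: n3→n1 stop@n0
  join n4 pred n1: n1 stop@n0
  join n4 pred n2: n2 stop@n0
  join n4 pred n3: n3→n1 stop@n0
  n0 → ∅
  n1 → {n1,n4}
  n2 → {n4}
  n3 → {n1,n4}
  n4 → ∅

φ for t: defs {n2}
  DF⁺ = {n4}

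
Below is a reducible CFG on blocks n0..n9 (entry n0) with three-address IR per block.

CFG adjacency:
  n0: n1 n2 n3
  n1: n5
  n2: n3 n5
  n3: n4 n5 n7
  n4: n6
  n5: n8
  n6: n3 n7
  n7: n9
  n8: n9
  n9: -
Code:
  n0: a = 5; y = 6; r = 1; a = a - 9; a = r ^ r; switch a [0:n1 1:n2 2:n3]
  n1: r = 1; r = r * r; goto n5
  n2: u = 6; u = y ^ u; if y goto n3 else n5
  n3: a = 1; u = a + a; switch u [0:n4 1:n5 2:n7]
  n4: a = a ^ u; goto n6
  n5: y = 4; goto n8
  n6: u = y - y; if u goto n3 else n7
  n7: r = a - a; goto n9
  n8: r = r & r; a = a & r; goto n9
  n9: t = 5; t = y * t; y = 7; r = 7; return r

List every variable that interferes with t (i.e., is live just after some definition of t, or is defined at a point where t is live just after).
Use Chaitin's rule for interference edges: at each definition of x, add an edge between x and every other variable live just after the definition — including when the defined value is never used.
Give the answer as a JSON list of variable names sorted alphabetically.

Answer: ["y"]

Derivation:
def/use:
  n0 def {a,r,y} use ∅
  n1 def {r} use ∅
  n2 def {u} use {y}
  n3 def {a,u} use ∅
  n4 def {a} use {a,u}
  n5 def {y} use ∅
  n6 def {u} use {y}
  n7 def {r} use {a}
  n8 def {a,r} use {a,r}
  n9 def {r,t,y} use {y}

Backward fixpoint:
  live n0: ∅→{a,r,y}
  live n1: {a}→{a,r}
  live n2: {a,r,y}→{a,r,y}
  live n3: {r,y}→{a,r,u,y}
  live n4: {a,r,u,y}→{a,r,y}
  live n5: {a,r}→{a,r,y}
  live n6: {a,r,y}→{a,r,y}
  live n7: {a,y}→{y}
  live n8: {a,r,y}→{y}
  live n9: {y}→∅

Interference:
  a↔{r,u,y}
  r↔{a,u,y}
  t↔{y}
  u↔{a,r,y}
  y↔{a,r,t,u}

N(t) = ["y"]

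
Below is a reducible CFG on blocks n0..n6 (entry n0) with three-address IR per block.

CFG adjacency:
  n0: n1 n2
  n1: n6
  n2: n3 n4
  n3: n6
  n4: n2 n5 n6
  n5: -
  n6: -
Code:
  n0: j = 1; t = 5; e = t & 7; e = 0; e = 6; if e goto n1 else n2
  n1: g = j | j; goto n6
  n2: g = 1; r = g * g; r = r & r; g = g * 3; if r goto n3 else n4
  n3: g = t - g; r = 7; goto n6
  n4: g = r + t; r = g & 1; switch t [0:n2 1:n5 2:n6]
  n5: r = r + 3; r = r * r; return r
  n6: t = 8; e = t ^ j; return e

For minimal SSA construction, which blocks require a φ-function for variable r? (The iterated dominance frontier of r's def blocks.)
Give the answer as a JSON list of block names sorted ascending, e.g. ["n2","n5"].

idom tree: n1←n0 n2←n0 n3←n2 n4←n2 n5←n4 n6←n0
Join-block Dom:
  n2: preds {n0,n4}: {n0} ∩ {n0,n2,n4} = {n0}; idom=n0
  n6: preds {n1,n3,n4}: {n0,n1} ∩ {n0,n2,n3} ∩ {n0,n2,n4} = {n0}; idom=n0

DF walk-up:
  join n2 pred n0: · stop@n0
  join n2 pred n4: n4→n2 stop@n0
  join n6 pred n1: n1 stop@n0
  join n6 pred n3: n3→n2 stop@n0
  join n6 pred n4: n4→n2 stop@n0
  DF(n0)=∅
  DF(n1)={n6}
  DF(n2)={n2,n6}
  DF(n3)={n6}
  DF(n4)={n2,n6}
  DF(n5)=∅
  DF(n6)=∅

φ for r: defs {n2,n3,n4,n5}
  DF⁺ = {n2,n6}

Answer: ["n2", "n6"]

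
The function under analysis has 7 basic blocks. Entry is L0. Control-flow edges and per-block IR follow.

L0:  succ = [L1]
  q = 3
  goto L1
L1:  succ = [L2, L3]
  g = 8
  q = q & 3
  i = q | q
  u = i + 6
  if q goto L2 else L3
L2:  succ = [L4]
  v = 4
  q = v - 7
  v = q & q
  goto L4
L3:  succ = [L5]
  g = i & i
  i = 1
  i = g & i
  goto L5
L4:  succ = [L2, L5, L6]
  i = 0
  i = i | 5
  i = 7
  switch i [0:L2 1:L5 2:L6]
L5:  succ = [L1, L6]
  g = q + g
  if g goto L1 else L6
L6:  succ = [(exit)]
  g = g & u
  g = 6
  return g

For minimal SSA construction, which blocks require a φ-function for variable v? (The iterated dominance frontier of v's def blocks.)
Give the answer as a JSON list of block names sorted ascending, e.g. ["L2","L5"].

Answer: ["L1", "L2", "L5", "L6"]

Working:
idom tree: L1←L0 L2←L1 L3←L1 L4←L2 L5←L1 L6←L1
Dom at joins:
  L1: preds {L0,L5}: {L0} ∩ {L0,L1,L5} = {L0}; idom=L0
  L2: preds {L1,L4}: {L0,L1} ∩ {L0,L1,L2,L4} = {L0,L1}; idom=L1
  L5: preds {L3,L4}: {L0,L1,L3} ∩ {L0,L1,L2,L4} = {L0,L1}; idom=L1
  L6: preds {L4,L5}: {L0,L1,L2,L4} ∩ {L0,L1,L5} = {L0,L1}; idom=L1

DF walk-up:
  join L1 pred L0: · stop@L0
  join L1 pred L5: L5→L1 stop@L0
  join L2 pred L1: · stop@L1
  join L2 pred L4: L4→L2 stop@L1
  join L5 pred L3: L3 stop@L1
  join L5 pred L4: L4→L2 stop@L1
  join L6 pred L4: L4→L2 stop@L1
  join L6 pred L5: L5 stop@L1
  L0: DF=∅
  L1: DF={L1}
  L2: DF={L2,L5,L6}
  L3: DF={L5}
  L4: DF={L2,L5,L6}
  L5: DF={L1,L6}
  L6: DF=∅

φ for v: defs {L2}
  DF⁺ = {L1,L2,L5,L6}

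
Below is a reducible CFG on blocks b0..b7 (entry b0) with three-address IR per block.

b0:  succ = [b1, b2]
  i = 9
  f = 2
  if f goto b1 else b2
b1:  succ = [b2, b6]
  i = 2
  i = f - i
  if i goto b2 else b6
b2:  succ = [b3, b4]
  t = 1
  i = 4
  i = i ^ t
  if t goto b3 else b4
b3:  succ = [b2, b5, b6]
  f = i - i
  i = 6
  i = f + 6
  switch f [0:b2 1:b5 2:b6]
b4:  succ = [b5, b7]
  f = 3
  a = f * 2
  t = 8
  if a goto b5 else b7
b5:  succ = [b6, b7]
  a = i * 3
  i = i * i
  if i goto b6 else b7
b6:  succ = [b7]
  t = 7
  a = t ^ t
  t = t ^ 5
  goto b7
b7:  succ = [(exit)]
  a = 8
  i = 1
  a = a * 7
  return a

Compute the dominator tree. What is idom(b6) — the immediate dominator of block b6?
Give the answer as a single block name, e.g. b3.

Answer: b0

Analysis:
idom tree: b1←b0 b2←b0 b3←b2 b4←b2 b5←b2 b6←b0 b7←b0
Join-block Dom:
  b2: preds {b0,b1,b3}: {b0} ∩ {b0,b1} ∩ {b0,b2,b3} = {b0}; idom=b0
  b5: preds {b3,b4}: {b0,b2,b3} ∩ {b0,b2,b4} = {b0,b2}; idom=b2
  b6: preds {b1,b3,b5}: {b0,b1} ∩ {b0,b2,b3} ∩ {b0,b2,b5} = {b0}; idom=b0
  b7: preds {b4,b5,b6}: {b0,b2,b4} ∩ {b0,b2,b5} ∩ {b0,b6} = {b0}; idom=b0

idom(b6) = b0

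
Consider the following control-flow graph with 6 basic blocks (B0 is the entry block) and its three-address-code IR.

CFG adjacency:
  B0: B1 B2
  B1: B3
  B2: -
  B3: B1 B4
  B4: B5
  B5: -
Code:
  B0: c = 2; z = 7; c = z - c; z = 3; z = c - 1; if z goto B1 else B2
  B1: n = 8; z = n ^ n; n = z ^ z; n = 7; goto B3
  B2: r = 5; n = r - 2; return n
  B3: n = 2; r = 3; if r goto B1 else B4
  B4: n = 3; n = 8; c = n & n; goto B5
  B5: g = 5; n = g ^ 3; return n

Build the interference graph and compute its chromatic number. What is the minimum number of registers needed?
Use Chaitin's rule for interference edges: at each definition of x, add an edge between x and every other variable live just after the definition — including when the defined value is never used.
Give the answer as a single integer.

def/use:
  B0: def={c,z} ue=∅
  B1: def={n,z} ue=∅
  B2: def={n,r} ue=∅
  B3: def={n,r} ue=∅
  B4: def={c,n} ue=∅
  B5: def={g,n} ue=∅

Live sets:
  B0: in=∅ out=∅
  B1: in=∅ out=∅
  B2: in=∅ out=∅
  B3: in=∅ out=∅
  B4: in=∅ out=∅
  B5: in=∅ out=∅

Conflict graph:
  c: {z}
  g: ∅
  n: ∅
  r: ∅
  z: {c}

Registers:
  lower bound: {c,z} mutually conflict ⇒ χ ≥ 2
  assign c→R0 g→R0 n→R0 r→R0 z→R1 — no edge inside a register ⇒ χ ≤ 2
  χ = 2

Answer: 2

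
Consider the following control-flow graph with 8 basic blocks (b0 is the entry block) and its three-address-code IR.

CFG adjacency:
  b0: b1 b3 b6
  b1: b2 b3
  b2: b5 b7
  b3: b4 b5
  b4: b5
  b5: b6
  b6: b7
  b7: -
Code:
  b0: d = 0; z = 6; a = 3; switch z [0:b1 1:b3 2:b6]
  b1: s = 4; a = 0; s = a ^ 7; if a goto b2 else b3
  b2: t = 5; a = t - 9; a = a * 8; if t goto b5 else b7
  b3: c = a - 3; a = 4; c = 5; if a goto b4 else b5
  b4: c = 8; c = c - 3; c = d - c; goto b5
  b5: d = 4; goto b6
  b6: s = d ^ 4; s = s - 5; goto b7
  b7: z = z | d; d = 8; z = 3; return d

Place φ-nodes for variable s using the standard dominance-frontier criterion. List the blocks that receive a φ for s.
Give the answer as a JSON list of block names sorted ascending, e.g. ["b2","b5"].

idom tree: b1←b0 b2←b1 b3←b0 b4←b3 b5←b0 b6←b0 b7←b0
Dom at joins:
  b3: preds {b0,b1}: {b0} ∩ {b0,b1} = {b0}; idom=b0
  b5: preds {b2,b3,b4}: {b0,b1,b2} ∩ {b0,b3} ∩ {b0,b3,b4} = {b0}; idom=b0
  b6: preds {b0,b5}: {b0} ∩ {b0,b5} = {b0}; idom=b0
  b7: preds {b2,b6}: {b0,b1,b2} ∩ {b0,b6} = {b0}; idom=b0

DF walk-up:
  join b3 pred b0: · stop@b0
  join b3 pred b1: b1 stop@b0
  join b5 pred b2: b2→b1 stop@b0
  join b5 pred b3: b3 stop@b0
  join b5 pred b4: b4→b3 stop@b0
  join b6 pred b0: · stop@b0
  join b6 pred b5: b5 stop@b0
  join b7 pred b2: b2→b1 stop@b0
  join b7 pred b6: b6 stop@b0
  DF(b0)=∅
  DF(b1)={b3,b5,b7}
  DF(b2)={b5,b7}
  DF(b3)={b5}
  DF(b4)={b5}
  DF(b5)={b6}
  DF(b6)={b7}
  DF(b7)=∅

φ for s: defs {b1,b6}
  DF⁺ = {b3,b5,b6,b7}

Answer: ["b3", "b5", "b6", "b7"]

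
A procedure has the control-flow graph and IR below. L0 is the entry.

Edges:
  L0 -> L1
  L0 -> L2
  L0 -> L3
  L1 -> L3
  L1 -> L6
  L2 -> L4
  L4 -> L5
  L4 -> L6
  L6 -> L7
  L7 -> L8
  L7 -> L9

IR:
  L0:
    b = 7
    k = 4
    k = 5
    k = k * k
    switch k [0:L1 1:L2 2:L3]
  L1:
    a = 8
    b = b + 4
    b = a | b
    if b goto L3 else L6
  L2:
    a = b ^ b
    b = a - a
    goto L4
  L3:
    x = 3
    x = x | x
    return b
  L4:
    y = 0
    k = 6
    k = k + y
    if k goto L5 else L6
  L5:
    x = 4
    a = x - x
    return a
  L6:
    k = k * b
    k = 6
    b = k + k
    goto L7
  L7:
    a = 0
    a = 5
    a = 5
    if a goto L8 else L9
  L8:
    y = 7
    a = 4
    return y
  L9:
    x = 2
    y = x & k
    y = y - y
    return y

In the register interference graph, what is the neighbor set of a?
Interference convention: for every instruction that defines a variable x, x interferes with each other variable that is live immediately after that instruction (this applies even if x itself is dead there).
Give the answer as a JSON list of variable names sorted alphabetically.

Answer: ["b", "k", "y"]

Derivation:
def/use:
  L0 def {b,k} use ∅
  L1 def {a,b} use {b}
  L2 def {a,b} use {b}
  L3 def {x} use {b}
  L4 def {k,y} use ∅
  L5 def {a,x} use ∅
  L6 def {b,k} use {b,k}
  L7 def {a} use ∅
  L8 def {a,y} use ∅
  L9 def {x,y} use {k}

Live sets:
  L0 li=∅ lo={b,k}
  L1 li={b,k} lo={b,k}
  L2 li={b} lo={b}
  L3 li={b} lo=∅
  L4 li={b} lo={b,k}
  L5 li=∅ lo=∅
  L6 li={b,k} lo={k}
  L7 li={k} lo={k}
  L8 li=∅ lo=∅
  L9 li={k} lo=∅

Interfere edges:
  a — {b,k,y}
  b — {a,k,x,y}
  k — {a,b,x,y}
  x — {b,k}
  y — {a,b,k}

N(a) = ["b", "k", "y"]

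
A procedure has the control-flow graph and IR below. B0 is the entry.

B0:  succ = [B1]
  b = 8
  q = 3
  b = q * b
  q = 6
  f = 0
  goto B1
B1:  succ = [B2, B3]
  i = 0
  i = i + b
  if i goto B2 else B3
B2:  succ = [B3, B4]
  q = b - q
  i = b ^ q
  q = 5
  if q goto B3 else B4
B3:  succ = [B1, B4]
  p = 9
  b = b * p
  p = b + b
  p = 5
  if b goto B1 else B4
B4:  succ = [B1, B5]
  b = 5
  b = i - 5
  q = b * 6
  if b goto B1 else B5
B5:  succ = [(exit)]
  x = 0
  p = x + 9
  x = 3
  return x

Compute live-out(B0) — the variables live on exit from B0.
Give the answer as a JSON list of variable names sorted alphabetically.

Per-block:
  B0: {b,f,q} / ∅
  B1: {i} / {b}
  B2: {i,q} / {b,q}
  B3: {b,p} / {b}
  B4: {b,q} / {i}
  B5: {p,x} / ∅

Live sets:
  live B0: ∅→{b,q}
  live B1: {b,q}→{b,i,q}
  live B2: {b,q}→{b,i,q}
  live B3: {b,i,q}→{b,i,q}
  live B4: {i}→{b,q}
  live B5: ∅→∅

live-out(B0) = ["b", "q"]

Answer: ["b", "q"]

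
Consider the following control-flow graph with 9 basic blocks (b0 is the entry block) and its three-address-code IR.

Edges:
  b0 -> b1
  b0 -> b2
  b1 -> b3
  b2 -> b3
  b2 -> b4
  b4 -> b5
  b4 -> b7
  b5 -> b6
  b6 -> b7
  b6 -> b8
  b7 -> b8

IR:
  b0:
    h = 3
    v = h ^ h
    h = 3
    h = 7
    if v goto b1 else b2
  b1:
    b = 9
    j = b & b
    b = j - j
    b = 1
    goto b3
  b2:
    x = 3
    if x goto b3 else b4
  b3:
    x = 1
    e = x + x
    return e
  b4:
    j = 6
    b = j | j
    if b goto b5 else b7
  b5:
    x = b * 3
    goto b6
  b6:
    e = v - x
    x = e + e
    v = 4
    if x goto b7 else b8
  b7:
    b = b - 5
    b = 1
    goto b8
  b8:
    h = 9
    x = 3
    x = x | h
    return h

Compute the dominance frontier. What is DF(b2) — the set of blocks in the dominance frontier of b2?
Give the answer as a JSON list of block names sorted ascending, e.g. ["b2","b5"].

idom tree: b1←b0 b2←b0 b3←b0 b4←b2 b5←b4 b6←b5 b7←b4 b8←b4
Dom at joins:
  b3: preds {b1,b2}: {b0,b1} ∩ {b0,b2} = {b0}; idom=b0
  b7: preds {b4,b6}: {b0,b2,b4} ∩ {b0,b2,b4,b5,b6} = {b0,b2,b4}; idom=b4
  b8: preds {b6,b7}: {b0,b2,b4,b5,b6} ∩ {b0,b2,b4,b7} = {b0,b2,b4}; idom=b4

DF walk-up:
  b3←b1: walk b1 to b0
  b3←b2: walk b2 to b0
  b7←b4: walk · to b4
  b7←b6: walk b6→b5 to b4
  b8←b6: walk b6→b5 to b4
  b8←b7: walk b7 to b4
  b0: DF=∅
  b1: DF={b3}
  b2: DF={b3}
  b3: DF=∅
  b4: DF=∅
  b5: DF={b7,b8}
  b6: DF={b7,b8}
  b7: DF={b8}
  b8: DF=∅

DF(b2) = ["b3"]

Answer: ["b3"]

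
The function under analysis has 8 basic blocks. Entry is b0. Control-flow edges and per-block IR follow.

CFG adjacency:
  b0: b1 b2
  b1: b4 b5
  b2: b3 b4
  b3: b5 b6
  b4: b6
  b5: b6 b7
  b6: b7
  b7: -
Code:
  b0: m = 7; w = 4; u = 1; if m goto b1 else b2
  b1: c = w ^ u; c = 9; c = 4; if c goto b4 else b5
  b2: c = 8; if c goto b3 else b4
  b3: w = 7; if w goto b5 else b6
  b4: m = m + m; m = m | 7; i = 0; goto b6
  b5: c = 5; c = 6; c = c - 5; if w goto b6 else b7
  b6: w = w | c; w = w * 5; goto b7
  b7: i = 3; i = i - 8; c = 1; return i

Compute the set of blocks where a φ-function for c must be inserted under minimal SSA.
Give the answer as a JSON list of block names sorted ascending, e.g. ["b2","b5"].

Answer: ["b4", "b5", "b6", "b7"]

Derivation:
idom tree: b1←b0 b2←b0 b3←b2 b4←b0 b5←b0 b6←b0 b7←b0
Dom at joins:
  b4: preds {b1,b2}: {b0,b1} ∩ {b0,b2} = {b0}; idom=b0
  b5: preds {b1,b3}: {b0,b1} ∩ {b0,b2,b3} = {b0}; idom=b0
  b6: preds {b3,b4,b5}: {b0,b2,b3} ∩ {b0,b4} ∩ {b0,b5} = {b0}; idom=b0
  b7: preds {b5,b6}: {b0,b5} ∩ {b0,b6} = {b0}; idom=b0

DF walk-up:
  b4←b1: walk b1 to b0
  b4←b2: walk b2 to b0
  b5←b1: walk b1 to b0
  b5←b3: walk b3→b2 to b0
  b6←b3: walk b3→b2 to b0
  b6←b4: walk b4 to b0
  b6←b5: walk b5 to b0
  b7←b5: walk b5 to b0
  b7←b6: walk b6 to b0
  DF(b0)=∅
  DF(b1)={b4,b5}
  DF(b2)={b4,b5,b6}
  DF(b3)={b5,b6}
  DF(b4)={b6}
  DF(b5)={b6,b7}
  DF(b6)={b7}
  DF(b7)=∅

φ for c: defs {b1,b2,b5,b7}
  DF⁺ = {b4,b5,b6,b7}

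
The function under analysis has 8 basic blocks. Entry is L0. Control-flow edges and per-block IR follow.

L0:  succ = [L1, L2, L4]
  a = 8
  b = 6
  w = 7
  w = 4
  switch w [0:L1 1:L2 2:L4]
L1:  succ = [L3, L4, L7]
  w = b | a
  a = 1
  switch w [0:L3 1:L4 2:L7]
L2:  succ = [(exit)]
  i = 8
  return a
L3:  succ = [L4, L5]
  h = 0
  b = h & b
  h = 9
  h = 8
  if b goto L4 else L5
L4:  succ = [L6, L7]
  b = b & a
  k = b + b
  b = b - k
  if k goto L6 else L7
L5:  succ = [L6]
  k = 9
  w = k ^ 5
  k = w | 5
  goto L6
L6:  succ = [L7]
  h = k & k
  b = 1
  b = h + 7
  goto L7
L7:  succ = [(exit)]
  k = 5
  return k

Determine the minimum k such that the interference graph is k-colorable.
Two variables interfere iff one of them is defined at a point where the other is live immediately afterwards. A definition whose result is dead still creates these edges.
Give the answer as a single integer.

Block summaries:
  L0 def {a,b,w} use ∅
  L1 def {a,w} use {a,b}
  L2 def {i} use {a}
  L3 def {b,h} use {b}
  L4 def {b,k} use {a,b}
  L5 def {k,w} use ∅
  L6 def {b,h} use {k}
  L7 def {k} use ∅

Liveness:
  live L0: ∅→{a,b}
  live L1: {a,b}→{a,b}
  live L2: {a}→∅
  live L3: {a,b}→{a,b}
  live L4: {a,b}→{k}
  live L5: ∅→{k}
  live L6: {k}→∅
  live L7: ∅→∅

Interference:
  a: {b,h,i,w}
  b: {a,h,k,w}
  h: {a,b}
  i: {a}
  k: {b}
  w: {a,b}

Colouring:
  clique {a,b,h} ⇒ need ≥ 3
  3-colouring: r0={a,k}  r1={b,i}  r2={h,w}
  χ = 3

Answer: 3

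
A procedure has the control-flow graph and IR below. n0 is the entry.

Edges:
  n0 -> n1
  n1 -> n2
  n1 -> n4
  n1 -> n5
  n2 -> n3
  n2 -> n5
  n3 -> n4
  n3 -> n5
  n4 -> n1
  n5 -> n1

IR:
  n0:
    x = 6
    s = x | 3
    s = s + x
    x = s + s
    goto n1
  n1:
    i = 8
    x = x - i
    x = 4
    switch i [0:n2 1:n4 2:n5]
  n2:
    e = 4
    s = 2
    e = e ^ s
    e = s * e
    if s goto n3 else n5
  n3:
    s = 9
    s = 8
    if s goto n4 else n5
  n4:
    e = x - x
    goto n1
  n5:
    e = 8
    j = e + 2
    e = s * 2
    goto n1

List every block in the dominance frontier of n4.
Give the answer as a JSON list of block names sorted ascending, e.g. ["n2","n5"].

Answer: ["n1"]

Working:
idom tree: n1←n0 n2←n1 n3←n2 n4←n1 n5←n1
Join-block Dom:
  n1: preds {n0,n4,n5}: {n0} ∩ {n0,n1,n4} ∩ {n0,n1,n5} = {n0}; idom=n0
  n4: preds {n1,n3}: {n0,n1} ∩ {n0,n1,n2,n3} = {n0,n1}; idom=n1
  n5: preds {n1,n2,n3}: {n0,n1} ∩ {n0,n1,n2} ∩ {n0,n1,n2,n3} = {n0,n1}; idom=n1

DF walk-up:
  n1←n0: walk · to n0
  n1←n4: walk n4→n1 to n0
  n1←n5: walk n5→n1 to n0
  n4←n1: walk · to n1
  n4←n3: walk n3→n2 to n1
  n5←n1: walk · to n1
  n5←n2: walk n2 to n1
  n5←n3: walk n3→n2 to n1
  DF(n0)=∅
  DF(n1)={n1}
  DF(n2)={n4,n5}
  DF(n3)={n4,n5}
  DF(n4)={n1}
  DF(n5)={n1}

DF(n4) = ["n1"]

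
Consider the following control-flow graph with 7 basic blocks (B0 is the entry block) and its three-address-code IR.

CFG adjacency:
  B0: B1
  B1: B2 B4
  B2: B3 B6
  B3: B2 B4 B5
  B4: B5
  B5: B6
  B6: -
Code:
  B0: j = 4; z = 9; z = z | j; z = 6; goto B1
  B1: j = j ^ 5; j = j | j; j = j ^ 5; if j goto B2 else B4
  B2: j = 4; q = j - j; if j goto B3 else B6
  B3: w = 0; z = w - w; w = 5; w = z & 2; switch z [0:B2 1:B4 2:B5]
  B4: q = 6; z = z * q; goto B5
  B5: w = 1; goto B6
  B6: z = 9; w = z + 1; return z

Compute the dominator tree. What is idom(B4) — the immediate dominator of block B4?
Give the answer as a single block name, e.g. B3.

idom tree: B1←B0 B2←B1 B3←B2 B4←B1 B5←B1 B6←B1
Dom∩ at merges:
  B2: preds {B1,B3}: {B0,B1} ∩ {B0,B1,B2,B3} = {B0,B1}; idom=B1
  B4: preds {B1,B3}: {B0,B1} ∩ {B0,B1,B2,B3} = {B0,B1}; idom=B1
  B5: preds {B3,B4}: {B0,B1,B2,B3} ∩ {B0,B1,B4} = {B0,B1}; idom=B1
  B6: preds {B2,B5}: {B0,B1,B2} ∩ {B0,B1,B5} = {B0,B1}; idom=B1

idom(B4) = B1

Answer: B1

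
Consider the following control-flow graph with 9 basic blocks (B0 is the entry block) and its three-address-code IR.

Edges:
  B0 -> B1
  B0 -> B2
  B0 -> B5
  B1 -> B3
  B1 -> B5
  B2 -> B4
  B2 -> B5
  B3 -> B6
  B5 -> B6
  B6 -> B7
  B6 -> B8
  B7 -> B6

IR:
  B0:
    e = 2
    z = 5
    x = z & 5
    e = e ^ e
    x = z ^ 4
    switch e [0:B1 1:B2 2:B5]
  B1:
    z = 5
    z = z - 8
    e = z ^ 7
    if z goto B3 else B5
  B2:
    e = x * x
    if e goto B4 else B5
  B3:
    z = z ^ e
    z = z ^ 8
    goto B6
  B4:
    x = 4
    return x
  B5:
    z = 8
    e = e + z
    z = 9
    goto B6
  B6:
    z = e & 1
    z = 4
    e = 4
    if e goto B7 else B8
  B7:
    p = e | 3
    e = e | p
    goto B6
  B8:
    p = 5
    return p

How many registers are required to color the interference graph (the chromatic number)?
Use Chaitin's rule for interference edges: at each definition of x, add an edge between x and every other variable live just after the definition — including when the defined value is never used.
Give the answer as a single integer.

Per-block:
  B0: def={e,x,z} ue=∅
  B1: def={e,z} ue=∅
  B2: def={e} ue={x}
  B3: def={z} ue={e,z}
  B4: def={x} ue=∅
  B5: def={e,z} ue={e}
  B6: def={e,z} ue={e}
  B7: def={e,p} ue={e}
  B8: def={p} ue=∅

Liveness:
  live B0: ∅→{e,x}
  live B1: ∅→{e,z}
  live B2: {x}→{e}
  live B3: {e,z}→{e}
  live B4: ∅→∅
  live B5: {e}→{e}
  live B6: {e}→{e}
  live B7: {e}→{e}
  live B8: ∅→∅

Interfere edges:
  e↔{p,x,z}
  p↔{e}
  x↔{e,z}
  z↔{e,x}

Registers:
  lower bound: {e,x,z} mutually conflict ⇒ χ ≥ 3
  assign e→R0 p→R1 x→R1 z→R2 — no edge inside a register ⇒ χ ≤ 3
  χ = 3

Answer: 3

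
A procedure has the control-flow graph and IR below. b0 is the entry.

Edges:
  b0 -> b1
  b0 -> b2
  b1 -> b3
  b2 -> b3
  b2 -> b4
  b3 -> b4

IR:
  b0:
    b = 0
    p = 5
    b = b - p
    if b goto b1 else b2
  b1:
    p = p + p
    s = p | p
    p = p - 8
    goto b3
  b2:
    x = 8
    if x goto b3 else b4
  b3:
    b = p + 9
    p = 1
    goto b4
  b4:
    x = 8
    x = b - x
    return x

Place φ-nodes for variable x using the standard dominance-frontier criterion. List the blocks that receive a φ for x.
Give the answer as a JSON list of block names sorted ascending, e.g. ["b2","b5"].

idom tree: b1←b0 b2←b0 b3←b0 b4←b0
Dom∩ at merges:
  b3: preds {b1,b2}: {b0,b1} ∩ {b0,b2} = {b0}; idom=b0
  b4: preds {b2,b3}: {b0,b2} ∩ {b0,b3} = {b0}; idom=b0

Frontier:
  join b3 pred b1: b1 stop@b0
  join b3 pred b2: b2 stop@b0
  join b4 pred b2: b2 stop@b0
  join b4 pred b3: b3 stop@b0
  b0 → ∅
  b1 → {b3}
  b2 → {b3,b4}
  b3 → {b4}
  b4 → ∅

φ for x: defs {b2,b4}
  DF⁺ = {b3,b4}

Answer: ["b3", "b4"]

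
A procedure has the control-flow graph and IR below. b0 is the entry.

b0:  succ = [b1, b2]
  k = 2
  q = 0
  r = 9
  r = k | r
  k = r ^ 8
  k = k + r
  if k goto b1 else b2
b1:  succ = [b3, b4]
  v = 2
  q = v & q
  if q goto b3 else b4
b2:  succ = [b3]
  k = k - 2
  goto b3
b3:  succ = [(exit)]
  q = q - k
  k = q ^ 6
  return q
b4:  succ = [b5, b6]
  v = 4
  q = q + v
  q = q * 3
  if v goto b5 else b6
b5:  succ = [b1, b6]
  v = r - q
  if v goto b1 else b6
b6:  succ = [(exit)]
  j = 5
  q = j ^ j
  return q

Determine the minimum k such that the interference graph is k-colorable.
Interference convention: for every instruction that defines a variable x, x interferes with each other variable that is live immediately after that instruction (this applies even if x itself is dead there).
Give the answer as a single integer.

Block summaries:
  b0: {k,q,r} / ∅
  b1: {q,v} / {q}
  b2: {k} / {k}
  b3: {k,q} / {k,q}
  b4: {q,v} / {q}
  b5: {v} / {q,r}
  b6: {j,q} / ∅

Backward fixpoint:
  live b0: ∅→{k,q,r}
  live b1: {k,q,r}→{k,q,r}
  live b2: {k,q}→{k,q}
  live b3: {k,q}→∅
  live b4: {k,q,r}→{k,q,r}
  live b5: {k,q,r}→{k,q,r}
  live b6: ∅→∅

Interference:
  j — ∅
  k — {q,r,v}
  q — {k,r,v}
  r — {k,q,v}
  v — {k,q,r}

Chromatic number:
  clique {k,q,r,v} ⇒ need ≥ 4
  4-colouring: R0={j,k}  R1={q}  R2={r}  R3={v}
  χ = 4

Answer: 4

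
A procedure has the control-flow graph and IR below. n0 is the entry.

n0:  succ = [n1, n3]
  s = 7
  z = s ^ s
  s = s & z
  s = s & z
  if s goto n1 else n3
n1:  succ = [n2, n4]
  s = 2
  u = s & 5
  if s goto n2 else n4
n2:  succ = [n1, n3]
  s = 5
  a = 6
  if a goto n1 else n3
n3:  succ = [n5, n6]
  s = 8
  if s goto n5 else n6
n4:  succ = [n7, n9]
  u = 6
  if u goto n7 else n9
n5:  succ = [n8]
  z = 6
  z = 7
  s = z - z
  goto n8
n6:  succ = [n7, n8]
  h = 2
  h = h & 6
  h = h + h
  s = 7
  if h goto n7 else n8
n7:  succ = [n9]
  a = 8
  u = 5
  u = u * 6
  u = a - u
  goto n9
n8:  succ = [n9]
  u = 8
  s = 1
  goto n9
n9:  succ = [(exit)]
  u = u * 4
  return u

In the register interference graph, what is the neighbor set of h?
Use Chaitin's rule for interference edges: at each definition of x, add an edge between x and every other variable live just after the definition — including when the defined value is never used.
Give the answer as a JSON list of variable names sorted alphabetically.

Per-block:
  n0: {s,z} / ∅
  n1: {s,u} / ∅
  n2: {a,s} / ∅
  n3: {s} / ∅
  n4: {u} / ∅
  n5: {s,z} / ∅
  n6: {h,s} / ∅
  n7: {a,u} / ∅
  n8: {s,u} / ∅
  n9: {u} / {u}

Liveness:
  n0 li=∅ lo=∅
  n1 li=∅ lo=∅
  n2 li=∅ lo=∅
  n3 li=∅ lo=∅
  n4 li=∅ lo={u}
  n5 li=∅ lo=∅
  n6 li=∅ lo=∅
  n7 li=∅ lo={u}
  n8 li=∅ lo={u}
  n9 li={u} lo=∅

Interference:
  a↔{u}
  h↔{s}
  s↔{h,u,z}
  u↔{a,s}
  z↔{s}

N(h) = ["s"]

Answer: ["s"]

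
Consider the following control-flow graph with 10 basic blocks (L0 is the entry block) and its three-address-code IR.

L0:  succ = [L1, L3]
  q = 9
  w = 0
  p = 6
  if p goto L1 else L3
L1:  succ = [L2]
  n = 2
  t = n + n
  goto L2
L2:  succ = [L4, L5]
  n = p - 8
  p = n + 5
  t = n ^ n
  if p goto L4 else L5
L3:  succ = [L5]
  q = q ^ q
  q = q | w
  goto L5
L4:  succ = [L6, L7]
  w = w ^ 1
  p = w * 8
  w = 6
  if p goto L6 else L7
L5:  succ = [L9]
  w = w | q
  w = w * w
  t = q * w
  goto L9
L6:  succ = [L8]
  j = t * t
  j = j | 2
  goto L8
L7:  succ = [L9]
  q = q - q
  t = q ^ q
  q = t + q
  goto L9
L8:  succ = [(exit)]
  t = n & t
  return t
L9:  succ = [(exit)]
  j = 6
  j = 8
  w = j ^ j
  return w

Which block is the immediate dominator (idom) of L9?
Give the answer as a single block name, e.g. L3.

Answer: L0

Derivation:
idom tree: L1←L0 L2←L1 L3←L0 L4←L2 L5←L0 L6←L4 L7←L4 L8←L6 L9←L0
Dom at joins:
  L5: preds {L2,L3}: {L0,L1,L2} ∩ {L0,L3} = {L0}; idom=L0
  L9: preds {L5,L7}: {L0,L5} ∩ {L0,L1,L2,L4,L7} = {L0}; idom=L0

idom(L9) = L0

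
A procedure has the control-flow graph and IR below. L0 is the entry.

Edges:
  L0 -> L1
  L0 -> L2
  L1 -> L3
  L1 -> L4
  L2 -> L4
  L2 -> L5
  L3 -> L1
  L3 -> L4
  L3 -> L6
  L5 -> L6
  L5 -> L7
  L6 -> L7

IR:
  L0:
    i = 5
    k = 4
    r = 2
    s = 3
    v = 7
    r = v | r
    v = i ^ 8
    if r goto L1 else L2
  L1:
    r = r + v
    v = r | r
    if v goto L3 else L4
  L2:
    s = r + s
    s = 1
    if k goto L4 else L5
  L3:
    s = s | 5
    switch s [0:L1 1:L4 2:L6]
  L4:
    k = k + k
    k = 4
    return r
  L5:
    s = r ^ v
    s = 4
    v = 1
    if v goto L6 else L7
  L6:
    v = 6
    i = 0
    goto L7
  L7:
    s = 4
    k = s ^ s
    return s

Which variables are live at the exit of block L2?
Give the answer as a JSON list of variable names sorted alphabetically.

Answer: ["k", "r", "v"]

Working:
def/use:
  L0: {i,k,r,s,v} / ∅
  L1: {r,v} / {r,v}
  L2: {s} / {k,r,s}
  L3: {s} / {s}
  L4: {k} / {k,r}
  L5: {s,v} / {r,v}
  L6: {i,v} / ∅
  L7: {k,s} / ∅

Liveness:
  live L0: ∅→{k,r,s,v}
  live L1: {k,r,s,v}→{k,r,s,v}
  live L2: {k,r,s,v}→{k,r,v}
  live L3: {k,r,s,v}→{k,r,s,v}
  live L4: {k,r}→∅
  live L5: {r,v}→∅
  live L6: ∅→∅
  live L7: ∅→∅

live-out(L2) = ["k", "r", "v"]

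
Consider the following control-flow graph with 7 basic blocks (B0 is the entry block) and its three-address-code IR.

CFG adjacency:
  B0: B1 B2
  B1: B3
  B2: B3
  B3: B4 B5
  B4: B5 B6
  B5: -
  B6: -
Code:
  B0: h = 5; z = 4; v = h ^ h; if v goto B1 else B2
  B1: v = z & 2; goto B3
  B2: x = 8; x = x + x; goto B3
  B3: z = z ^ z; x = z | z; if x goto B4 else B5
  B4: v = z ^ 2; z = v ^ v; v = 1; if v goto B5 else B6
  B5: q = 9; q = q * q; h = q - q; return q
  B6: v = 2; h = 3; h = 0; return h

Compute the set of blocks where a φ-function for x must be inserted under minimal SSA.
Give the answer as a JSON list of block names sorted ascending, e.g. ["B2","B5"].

idom tree: B1←B0 B2←B0 B3←B0 B4←B3 B5←B3 B6←B4
Dom at joins:
  B3: preds {B1,B2}: {B0,B1} ∩ {B0,B2} = {B0}; idom=B0
  B5: preds {B3,B4}: {B0,B3} ∩ {B0,B3,B4} = {B0,B3}; idom=B3

DF walk-up:
  B3←B1: walk B1 to B0
  B3←B2: walk B2 to B0
  B5←B3: walk · to B3
  B5←B4: walk B4 to B3
  B0 → ∅
  B1 → {B3}
  B2 → {B3}
  B3 → ∅
  B4 → {B5}
  B5 → ∅
  B6 → ∅

φ for x: defs {B2,B3}
  DF⁺ = {B3}

Answer: ["B3"]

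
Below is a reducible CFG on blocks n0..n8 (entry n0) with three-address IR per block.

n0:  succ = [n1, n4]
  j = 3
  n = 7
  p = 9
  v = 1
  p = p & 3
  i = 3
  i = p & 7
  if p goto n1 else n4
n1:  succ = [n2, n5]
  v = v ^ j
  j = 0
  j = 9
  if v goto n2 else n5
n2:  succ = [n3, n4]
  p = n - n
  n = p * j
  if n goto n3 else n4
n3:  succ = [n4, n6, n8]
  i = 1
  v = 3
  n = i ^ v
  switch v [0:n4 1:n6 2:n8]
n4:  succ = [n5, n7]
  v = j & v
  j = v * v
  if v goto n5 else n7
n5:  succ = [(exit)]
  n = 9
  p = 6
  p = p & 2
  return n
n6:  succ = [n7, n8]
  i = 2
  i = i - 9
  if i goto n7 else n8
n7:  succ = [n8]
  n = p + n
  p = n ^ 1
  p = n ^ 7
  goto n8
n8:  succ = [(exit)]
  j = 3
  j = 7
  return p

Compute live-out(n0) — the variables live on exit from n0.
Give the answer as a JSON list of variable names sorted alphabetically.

Block summaries:
  n0 def {i,j,n,p,v} use ∅
  n1 def {j,v} use {j,v}
  n2 def {n,p} use {j,n}
  n3 def {i,n,v} use ∅
  n4 def {j,v} use {j,v}
  n5 def {n,p} use ∅
  n6 def {i} use ∅
  n7 def {n,p} use {n,p}
  n8 def {j} use {p}

Backward fixpoint:
  n0 li=∅ lo={j,n,p,v}
  n1 li={j,n,v} lo={j,n,v}
  n2 li={j,n,v} lo={j,n,p,v}
  n3 li={j,p} lo={j,n,p,v}
  n4 li={j,n,p,v} lo={n,p}
  n5 li=∅ lo=∅
  n6 li={n,p} lo={n,p}
  n7 li={n,p} lo={p}
  n8 li={p} lo=∅

live-out(n0) = ["j", "n", "p", "v"]

Answer: ["j", "n", "p", "v"]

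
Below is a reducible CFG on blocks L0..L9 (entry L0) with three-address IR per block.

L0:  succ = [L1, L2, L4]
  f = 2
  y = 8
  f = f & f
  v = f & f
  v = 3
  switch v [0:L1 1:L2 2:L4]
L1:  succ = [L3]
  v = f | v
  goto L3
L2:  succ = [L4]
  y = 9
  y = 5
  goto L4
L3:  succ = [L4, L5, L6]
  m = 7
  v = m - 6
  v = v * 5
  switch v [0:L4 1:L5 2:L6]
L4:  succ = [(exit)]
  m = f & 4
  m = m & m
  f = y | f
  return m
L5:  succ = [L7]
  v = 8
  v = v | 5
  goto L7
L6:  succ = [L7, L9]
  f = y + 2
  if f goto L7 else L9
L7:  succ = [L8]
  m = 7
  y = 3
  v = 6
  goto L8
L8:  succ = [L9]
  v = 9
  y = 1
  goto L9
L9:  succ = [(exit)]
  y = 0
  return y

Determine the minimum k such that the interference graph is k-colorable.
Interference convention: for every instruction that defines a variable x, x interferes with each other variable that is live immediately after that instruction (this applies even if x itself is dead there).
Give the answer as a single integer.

Per-block:
  L0 def {f,v,y} use ∅
  L1 def {v} use {f,v}
  L2 def {y} use ∅
  L3 def {m,v} use ∅
  L4 def {f,m} use {f,y}
  L5 def {v} use ∅
  L6 def {f} use {y}
  L7 def {m,v,y} use ∅
  L8 def {v,y} use ∅
  L9 def {y} use ∅

Backward fixpoint:
  live L0: ∅→{f,v,y}
  live L1: {f,v,y}→{f,y}
  live L2: {f}→{f,y}
  live L3: {f,y}→{f,y}
  live L4: {f,y}→∅
  live L5: ∅→∅
  live L6: {y}→∅
  live L7: ∅→∅
  live L8: ∅→∅
  live L9: ∅→∅

Conflict graph:
  f↔{m,v,y}
  m↔{f,y}
  v↔{f,y}
  y↔{f,m,v}

Chromatic number:
  {f,m,y} pairwise interfere (3-clique) ⇒ χ ≥ 3
  3-colouring: c0={f}  c1={y}  c2={m,v}
  χ = 3

Answer: 3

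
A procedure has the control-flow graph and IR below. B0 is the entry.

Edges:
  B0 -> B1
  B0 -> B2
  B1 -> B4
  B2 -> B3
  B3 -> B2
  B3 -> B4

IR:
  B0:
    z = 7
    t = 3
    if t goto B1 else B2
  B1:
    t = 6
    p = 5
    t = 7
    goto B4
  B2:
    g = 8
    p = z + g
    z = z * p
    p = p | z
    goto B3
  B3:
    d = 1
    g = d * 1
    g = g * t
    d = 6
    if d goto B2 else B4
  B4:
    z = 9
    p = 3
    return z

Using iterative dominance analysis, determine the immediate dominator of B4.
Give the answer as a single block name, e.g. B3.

Answer: B0

Working:
idom tree: B1←B0 B2←B0 B3←B2 B4←B0
Join-block Dom:
  B2: preds {B0,B3}: {B0} ∩ {B0,B2,B3} = {B0}; idom=B0
  B4: preds {B1,B3}: {B0,B1} ∩ {B0,B2,B3} = {B0}; idom=B0

idom(B4) = B0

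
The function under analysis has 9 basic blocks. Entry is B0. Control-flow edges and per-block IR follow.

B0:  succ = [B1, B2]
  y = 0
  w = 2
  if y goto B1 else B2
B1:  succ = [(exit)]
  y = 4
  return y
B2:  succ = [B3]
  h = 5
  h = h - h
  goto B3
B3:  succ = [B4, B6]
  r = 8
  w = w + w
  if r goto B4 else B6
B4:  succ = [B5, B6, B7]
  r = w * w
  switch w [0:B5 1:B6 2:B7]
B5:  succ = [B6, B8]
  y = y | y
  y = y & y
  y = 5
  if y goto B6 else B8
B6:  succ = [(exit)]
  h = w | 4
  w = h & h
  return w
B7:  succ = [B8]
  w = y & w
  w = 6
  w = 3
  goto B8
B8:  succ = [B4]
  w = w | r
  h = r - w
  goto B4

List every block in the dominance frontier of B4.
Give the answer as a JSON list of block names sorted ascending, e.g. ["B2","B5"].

idom tree: B1←B0 B2←B0 B3←B2 B4←B3 B5←B4 B6←B3 B7←B4 B8←B4
Dom at joins:
  B4: preds {B3,B8}: {B0,B2,B3} ∩ {B0,B2,B3,B4,B8} = {B0,B2,B3}; idom=B3
  B6: preds {B3,B4,B5}: {B0,B2,B3} ∩ {B0,B2,B3,B4} ∩ {B0,B2,B3,B4,B5} = {B0,B2,B3}; idom=B3
  B8: preds {B5,B7}: {B0,B2,B3,B4,B5} ∩ {B0,B2,B3,B4,B7} = {B0,B2,B3,B4}; idom=B4

DF walk-up:
  join B4 pred B3: · stop@B3
  join B4 pred B8: B8→B4 stop@B3
  join B6 pred B3: · stop@B3
  join B6 pred B4: B4 stop@B3
  join B6 pred B5: B5→B4 stop@B3
  join B8 pred B5: B5 stop@B4
  join B8 pred B7: B7 stop@B4
  B0 → ∅
  B1 → ∅
  B2 → ∅
  B3 → ∅
  B4 → {B4,B6}
  B5 → {B6,B8}
  B6 → ∅
  B7 → {B8}
  B8 → {B4}

DF(B4) = ["B4", "B6"]

Answer: ["B4", "B6"]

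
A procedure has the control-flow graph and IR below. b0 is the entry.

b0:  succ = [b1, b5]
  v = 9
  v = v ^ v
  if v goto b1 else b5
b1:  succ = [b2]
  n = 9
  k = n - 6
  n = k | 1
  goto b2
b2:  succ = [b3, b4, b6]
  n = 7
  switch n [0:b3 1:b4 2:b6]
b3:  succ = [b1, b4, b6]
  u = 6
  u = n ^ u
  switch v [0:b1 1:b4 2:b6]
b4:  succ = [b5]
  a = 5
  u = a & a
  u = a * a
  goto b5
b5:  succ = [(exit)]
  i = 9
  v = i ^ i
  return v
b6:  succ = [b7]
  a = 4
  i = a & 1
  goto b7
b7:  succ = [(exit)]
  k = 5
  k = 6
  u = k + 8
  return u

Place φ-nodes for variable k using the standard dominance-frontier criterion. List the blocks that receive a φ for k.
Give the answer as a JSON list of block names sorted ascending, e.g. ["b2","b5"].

Answer: ["b1", "b5"]

Derivation:
idom tree: b1←b0 b2←b1 b3←b2 b4←b2 b5←b0 b6←b2 b7←b6
Dom∩ at merges:
  b1: preds {b0,b3}: {b0} ∩ {b0,b1,b2,b3} = {b0}; idom=b0
  b4: preds {b2,b3}: {b0,b1,b2} ∩ {b0,b1,b2,b3} = {b0,b1,b2}; idom=b2
  b5: preds {b0,b4}: {b0} ∩ {b0,b1,b2,b4} = {b0}; idom=b0
  b6: preds {b2,b3}: {b0,b1,b2} ∩ {b0,b1,b2,b3} = {b0,b1,b2}; idom=b2

Frontier:
  b1←b0: walk · to b0
  b1←b3: walk b3→b2→b1 to b0
  b4←b2: walk · to b2
  b4←b3: walk b3 to b2
  b5←b0: walk · to b0
  b5←b4: walk b4→b2→b1 to b0
  b6←b2: walk · to b2
  b6←b3: walk b3 to b2
  b0 → ∅
  b1 → {b1,b5}
  b2 → {b1,b5}
  b3 → {b1,b4,b6}
  b4 → {b5}
  b5 → ∅
  b6 → ∅
  b7 → ∅

φ for k: defs {b1,b7}
  DF⁺ = {b1,b5}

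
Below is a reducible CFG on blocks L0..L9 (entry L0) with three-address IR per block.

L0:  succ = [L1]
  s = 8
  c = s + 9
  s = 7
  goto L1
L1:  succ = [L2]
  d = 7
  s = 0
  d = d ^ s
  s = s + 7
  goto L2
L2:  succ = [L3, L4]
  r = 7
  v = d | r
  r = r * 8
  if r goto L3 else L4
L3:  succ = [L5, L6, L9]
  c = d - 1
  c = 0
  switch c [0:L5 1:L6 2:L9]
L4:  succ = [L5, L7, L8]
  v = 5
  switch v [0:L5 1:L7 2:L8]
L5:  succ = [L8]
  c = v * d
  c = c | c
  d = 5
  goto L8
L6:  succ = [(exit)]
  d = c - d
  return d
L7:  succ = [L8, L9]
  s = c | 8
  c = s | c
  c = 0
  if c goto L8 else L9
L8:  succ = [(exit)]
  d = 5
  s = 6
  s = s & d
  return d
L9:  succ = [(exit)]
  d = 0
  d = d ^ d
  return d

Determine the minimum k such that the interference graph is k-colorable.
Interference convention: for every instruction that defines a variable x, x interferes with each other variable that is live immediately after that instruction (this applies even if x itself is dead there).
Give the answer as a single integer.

Block summaries:
  L0 def {c,s} use ∅
  L1 def {d,s} use ∅
  L2 def {r,v} use {d}
  L3 def {c} use {d}
  L4 def {v} use ∅
  L5 def {c,d} use {d,v}
  L6 def {d} use {c,d}
  L7 def {c,s} use {c}
  L8 def {d,s} use ∅
  L9 def {d} use ∅

Backward fixpoint:
  L0: in=∅ out={c}
  L1: in={c} out={c,d}
  L2: in={c,d} out={c,d,v}
  L3: in={d,v} out={c,d,v}
  L4: in={c,d} out={c,d,v}
  L5: in={d,v} out=∅
  L6: in={c,d} out=∅
  L7: in={c} out=∅
  L8: in=∅ out=∅
  L9: in=∅ out=∅

Interfere edges:
  c↔{d,r,s,v}
  d↔{c,r,s,v}
  r↔{c,d,v}
  s↔{c,d}
  v↔{c,d,r}

Registers:
  {c,d,r,v} pairwise interfere (4-clique) ⇒ χ ≥ 4
  4-colouring: R0={c}  R1={d}  R2={r,s}  R3={v}
  χ = 4

Answer: 4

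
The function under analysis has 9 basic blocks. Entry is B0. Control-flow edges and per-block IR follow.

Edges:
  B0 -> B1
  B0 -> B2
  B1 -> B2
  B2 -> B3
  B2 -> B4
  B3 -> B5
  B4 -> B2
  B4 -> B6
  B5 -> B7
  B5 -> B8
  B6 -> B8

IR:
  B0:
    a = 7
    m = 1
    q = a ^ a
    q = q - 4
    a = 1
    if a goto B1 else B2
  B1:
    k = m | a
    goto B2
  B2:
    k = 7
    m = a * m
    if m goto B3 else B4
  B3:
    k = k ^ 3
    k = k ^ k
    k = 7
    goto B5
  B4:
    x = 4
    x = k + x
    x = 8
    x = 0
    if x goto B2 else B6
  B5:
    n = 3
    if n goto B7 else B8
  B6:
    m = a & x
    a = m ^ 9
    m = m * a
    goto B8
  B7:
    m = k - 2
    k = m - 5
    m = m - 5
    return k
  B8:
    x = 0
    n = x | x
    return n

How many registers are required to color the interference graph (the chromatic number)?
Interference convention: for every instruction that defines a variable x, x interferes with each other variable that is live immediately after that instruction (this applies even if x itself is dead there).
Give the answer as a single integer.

Answer: 4

Analysis:
def/use:
  B0: def={a,m,q} ue=∅
  B1: def={k} ue={a,m}
  B2: def={k,m} ue={a,m}
  B3: def={k} ue={k}
  B4: def={x} ue={k}
  B5: def={n} ue=∅
  B6: def={a,m} ue={a,x}
  B7: def={k,m} ue={k}
  B8: def={n,x} ue=∅

Backward fixpoint:
  B0 li=∅ lo={a,m}
  B1 li={a,m} lo={a,m}
  B2 li={a,m} lo={a,k,m}
  B3 li={k} lo={k}
  B4 li={a,k,m} lo={a,m,x}
  B5 li={k} lo={k}
  B6 li={a,x} lo=∅
  B7 li={k} lo=∅
  B8 li=∅ lo=∅

Conflict graph:
  a↔{k,m,x}
  k↔{a,m,n,x}
  m↔{a,k,q,x}
  n↔{k}
  q↔{m}
  x↔{a,k,m}

Chromatic number:
  {a,k,m,x} pairwise interfere (4-clique) ⇒ χ ≥ 4
  4-colouring: R0={k,q}  R1={m,n}  R2={a}  R3={x}
  χ = 4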